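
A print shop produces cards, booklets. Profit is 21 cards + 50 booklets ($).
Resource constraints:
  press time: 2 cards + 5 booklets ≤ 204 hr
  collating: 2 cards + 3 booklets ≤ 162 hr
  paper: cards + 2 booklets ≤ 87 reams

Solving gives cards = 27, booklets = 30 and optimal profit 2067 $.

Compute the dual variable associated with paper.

5

At the optimum: press time uses 204 of 204 (binding); collating uses 144 of 162 (slack = 18); paper uses 87 of 87 (binding).
Since collating is not tight, its dual is 0.
From A_Bᵀ y = c: 2·y_press time + 1·y_paper = 21; 5·y_press time + 2·y_paper = 50.
This yields shadow prices y_press time = 8, y_paper = 5.
Shadow price of paper = 5.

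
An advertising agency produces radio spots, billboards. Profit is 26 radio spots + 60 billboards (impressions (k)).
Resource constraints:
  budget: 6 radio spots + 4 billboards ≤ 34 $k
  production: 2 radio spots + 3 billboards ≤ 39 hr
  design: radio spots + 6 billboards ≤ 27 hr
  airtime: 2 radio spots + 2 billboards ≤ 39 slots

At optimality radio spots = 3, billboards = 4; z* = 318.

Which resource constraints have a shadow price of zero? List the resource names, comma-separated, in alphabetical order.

budget: 34/34 (binding)
production: 18/39 (slack 21)
design: 27/27 (binding)
airtime: 14/39 (slack 25)
By complementary slackness, a constraint with positive slack has shadow price 0 → airtime, production.

airtime, production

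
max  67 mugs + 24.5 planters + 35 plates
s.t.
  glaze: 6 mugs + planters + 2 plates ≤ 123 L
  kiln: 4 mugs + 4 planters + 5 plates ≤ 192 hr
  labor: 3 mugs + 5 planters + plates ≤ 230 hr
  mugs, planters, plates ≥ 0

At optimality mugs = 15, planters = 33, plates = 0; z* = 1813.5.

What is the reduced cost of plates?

-2

At the optimum: glaze uses 123 of 123 (binding); kiln uses 192 of 192 (binding); labor uses 210 of 230 (slack = 20).
Slack constraints have shadow price 0 (complementary slackness).
The binding rows give the dual system: 6·y_glaze + 4·y_kiln = 67 and 1·y_glaze + 4·y_kiln = 24.5.
Solving: y_glaze = 8.5, y_kiln = 4.
Reduced cost of plates: c₃ − yᵀa₃ = 35 − (8.5·2 + 4·5) = 35 − 37 = -2.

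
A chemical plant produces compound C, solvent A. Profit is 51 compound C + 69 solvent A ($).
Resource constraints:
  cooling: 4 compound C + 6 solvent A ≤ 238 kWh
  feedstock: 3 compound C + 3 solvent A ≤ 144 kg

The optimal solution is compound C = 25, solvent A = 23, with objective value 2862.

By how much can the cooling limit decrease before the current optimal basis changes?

Binding constraints: cooling, feedstock. The basis is B = [[4,6],[3,3]] with det -6.
Per unit decrease in cooling, x* moves by d = (0.5, -0.5).
The basis stays optimal until solvent A reaches 0; allowable decrease = 46 kWh.

46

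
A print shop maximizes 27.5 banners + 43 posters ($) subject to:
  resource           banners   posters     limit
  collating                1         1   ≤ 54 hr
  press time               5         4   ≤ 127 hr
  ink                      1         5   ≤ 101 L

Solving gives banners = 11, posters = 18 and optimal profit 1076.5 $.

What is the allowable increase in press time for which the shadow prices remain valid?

131.25

Binding constraints: press time, ink. The basis is B = [[5,4],[1,5]] with det 21.
Per unit increase in press time, x* moves by d = (0.2381, -0.0476).
The basis stays optimal until collating becomes binding; allowable increase = 131.25 hr.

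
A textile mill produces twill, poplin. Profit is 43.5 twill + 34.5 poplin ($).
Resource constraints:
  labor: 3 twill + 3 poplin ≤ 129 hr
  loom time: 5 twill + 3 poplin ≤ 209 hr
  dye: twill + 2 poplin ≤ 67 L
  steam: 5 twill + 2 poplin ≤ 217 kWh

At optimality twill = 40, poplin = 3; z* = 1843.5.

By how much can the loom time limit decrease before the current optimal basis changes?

Binding constraints: labor, loom time. The basis is B = [[3,3],[5,3]] with det -6.
Per unit decrease in loom time, x* moves by d = (-0.5, 0.5).
The basis stays optimal until dye becomes binding; allowable decrease = 42 hr.

42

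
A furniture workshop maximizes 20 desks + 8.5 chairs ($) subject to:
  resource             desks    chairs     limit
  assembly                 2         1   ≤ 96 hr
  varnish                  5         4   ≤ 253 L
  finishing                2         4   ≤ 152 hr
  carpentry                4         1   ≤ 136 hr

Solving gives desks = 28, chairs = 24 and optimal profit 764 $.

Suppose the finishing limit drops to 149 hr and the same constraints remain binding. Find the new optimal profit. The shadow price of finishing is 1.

Δb = -3, so new z* = 764 + (1)·(-3) = 764 − 3 = 761.

761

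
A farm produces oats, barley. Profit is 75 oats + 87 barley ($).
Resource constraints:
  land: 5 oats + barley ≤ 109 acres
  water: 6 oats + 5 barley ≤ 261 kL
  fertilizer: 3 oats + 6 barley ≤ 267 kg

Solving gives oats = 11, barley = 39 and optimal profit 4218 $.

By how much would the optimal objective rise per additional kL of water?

Binding: water and fertilizer. Non-binding: land (15 unused).
By complementary slackness, y = 0 for the non-binding constraint.
Dual feasibility on the basic columns requires 6·y_water + 3·y_fertilizer = 75, 5·y_water + 6·y_fertilizer = 87.
Solving: y_water = 9, y_fertilizer = 7.
Shadow price of water = 9.

9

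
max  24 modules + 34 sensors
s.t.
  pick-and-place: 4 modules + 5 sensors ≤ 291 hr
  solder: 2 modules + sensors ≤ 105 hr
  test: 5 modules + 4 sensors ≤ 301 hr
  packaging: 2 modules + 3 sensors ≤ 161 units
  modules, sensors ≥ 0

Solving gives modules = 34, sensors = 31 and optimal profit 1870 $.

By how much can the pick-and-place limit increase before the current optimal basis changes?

2

Binding constraints: pick-and-place, packaging. The basis is B = [[4,5],[2,3]] with det 2.
Per unit increase in pick-and-place, x* moves by d = (1.5, -1).
The basis stays optimal until test becomes binding; allowable increase = 2 hr.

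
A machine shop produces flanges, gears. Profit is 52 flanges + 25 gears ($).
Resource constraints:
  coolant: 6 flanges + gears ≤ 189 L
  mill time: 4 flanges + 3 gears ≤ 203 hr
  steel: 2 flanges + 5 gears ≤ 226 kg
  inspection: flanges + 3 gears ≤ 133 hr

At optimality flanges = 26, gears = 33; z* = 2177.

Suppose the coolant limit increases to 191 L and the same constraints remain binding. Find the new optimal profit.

2185

At the optimum: coolant uses 189 of 189 (binding); mill time uses 203 of 203 (binding); steel uses 217 of 226 (slack = 9); inspection uses 125 of 133 (slack = 8).
Slack constraints have shadow price 0 (complementary slackness).
Dual feasibility on the basic columns requires 6·y_coolant + 4·y_mill time = 52, 1·y_coolant + 3·y_mill time = 25.
Solving: y_coolant = 4, y_mill time = 7.
Δz = y_coolant·Δb = 4 × (2) = 8, so new z* = 2177 + 8 = 2185.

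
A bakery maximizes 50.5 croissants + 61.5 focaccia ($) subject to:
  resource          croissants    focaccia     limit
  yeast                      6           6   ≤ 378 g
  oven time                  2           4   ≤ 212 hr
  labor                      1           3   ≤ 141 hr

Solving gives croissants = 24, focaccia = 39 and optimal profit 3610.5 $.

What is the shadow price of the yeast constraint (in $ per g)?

At the optimum: yeast uses 378 of 378 (binding); oven time uses 204 of 212 (slack = 8); labor uses 141 of 141 (binding).
Slack constraints have shadow price 0 (complementary slackness).
Dual feasibility on the basic columns requires 6·y_yeast + 1·y_labor = 50.5, 6·y_yeast + 3·y_labor = 61.5.
→ y_yeast = 7.5 and y_labor = 5.5.
Shadow price of yeast = 7.5.

7.5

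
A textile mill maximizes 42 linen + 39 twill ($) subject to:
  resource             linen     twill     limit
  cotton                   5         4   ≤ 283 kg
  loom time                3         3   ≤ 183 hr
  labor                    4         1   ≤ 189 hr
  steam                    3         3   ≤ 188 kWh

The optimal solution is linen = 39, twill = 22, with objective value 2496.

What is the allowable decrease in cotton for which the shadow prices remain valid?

39

Binding constraints: cotton, loom time. The basis is B = [[5,4],[3,3]] with det 3.
Per unit decrease in cotton, x* moves by d = (-1, 1).
The basis stays optimal until linen reaches 0; allowable decrease = 39 kg.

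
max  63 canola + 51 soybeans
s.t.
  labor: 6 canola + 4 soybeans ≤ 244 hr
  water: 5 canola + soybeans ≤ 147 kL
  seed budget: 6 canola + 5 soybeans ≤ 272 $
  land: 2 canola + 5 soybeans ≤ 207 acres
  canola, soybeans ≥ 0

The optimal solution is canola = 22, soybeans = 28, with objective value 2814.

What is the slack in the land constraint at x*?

land used = 2·22 + 5·28 = 184; slack = 207 − 184 = 23.

23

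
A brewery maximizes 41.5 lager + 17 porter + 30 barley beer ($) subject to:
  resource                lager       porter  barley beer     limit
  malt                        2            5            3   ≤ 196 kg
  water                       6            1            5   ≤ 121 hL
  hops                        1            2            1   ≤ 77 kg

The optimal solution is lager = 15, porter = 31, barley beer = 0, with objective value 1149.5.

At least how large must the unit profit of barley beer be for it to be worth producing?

Binding: water and hops. Non-binding: malt (11 unused).
By complementary slackness, y = 0 for the non-binding constraint.
The binding rows give the dual system: 6·y_water + 1·y_hops = 41.5 and 1·y_water + 2·y_hops = 17.
→ y_water = 6 and y_hops = 5.5.
barley beer enters the basis when its profit ≥ yᵀa₃ = 6·5 + 5.5·1 = 35.5.

35.5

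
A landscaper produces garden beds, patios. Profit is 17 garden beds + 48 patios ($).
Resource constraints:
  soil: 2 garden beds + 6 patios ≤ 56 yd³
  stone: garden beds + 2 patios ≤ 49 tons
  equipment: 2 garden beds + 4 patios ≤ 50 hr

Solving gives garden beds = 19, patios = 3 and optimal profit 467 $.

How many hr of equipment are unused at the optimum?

equipment used = 2·19 + 4·3 = 50; slack = 50 − 50 = 0.

0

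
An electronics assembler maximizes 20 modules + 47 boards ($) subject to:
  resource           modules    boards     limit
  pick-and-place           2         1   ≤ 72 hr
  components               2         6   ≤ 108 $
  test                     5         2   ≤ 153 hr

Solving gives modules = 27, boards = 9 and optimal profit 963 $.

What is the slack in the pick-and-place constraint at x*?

pick-and-place used = 2·27 + 1·9 = 63; slack = 72 − 63 = 9.

9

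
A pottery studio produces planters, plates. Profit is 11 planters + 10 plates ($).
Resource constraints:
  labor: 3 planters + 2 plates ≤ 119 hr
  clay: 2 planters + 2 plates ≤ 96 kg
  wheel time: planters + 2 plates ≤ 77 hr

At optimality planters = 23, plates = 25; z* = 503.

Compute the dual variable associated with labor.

Check each constraint at x*: labor 119/119 (tight); clay 96/96 (tight); wheel time 73/77 (slack 4).
Since wheel time is not tight, its dual is 0.
Dual feasibility on the basic columns requires 3·y_labor + 2·y_clay = 11, 2·y_labor + 2·y_clay = 10.
Solving: y_labor = 1, y_clay = 4.
Shadow price of labor = 1.

1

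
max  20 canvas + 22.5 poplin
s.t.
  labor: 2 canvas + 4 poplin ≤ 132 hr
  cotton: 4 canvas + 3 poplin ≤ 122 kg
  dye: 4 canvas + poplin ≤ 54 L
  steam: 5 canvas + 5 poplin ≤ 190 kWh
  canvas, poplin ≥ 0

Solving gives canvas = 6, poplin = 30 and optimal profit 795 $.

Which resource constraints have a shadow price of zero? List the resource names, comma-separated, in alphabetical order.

labor: 132/132 (binding)
cotton: 114/122 (slack 8)
dye: 54/54 (binding)
steam: 180/190 (slack 10)
By complementary slackness, a constraint with positive slack has shadow price 0 → cotton, steam.

cotton, steam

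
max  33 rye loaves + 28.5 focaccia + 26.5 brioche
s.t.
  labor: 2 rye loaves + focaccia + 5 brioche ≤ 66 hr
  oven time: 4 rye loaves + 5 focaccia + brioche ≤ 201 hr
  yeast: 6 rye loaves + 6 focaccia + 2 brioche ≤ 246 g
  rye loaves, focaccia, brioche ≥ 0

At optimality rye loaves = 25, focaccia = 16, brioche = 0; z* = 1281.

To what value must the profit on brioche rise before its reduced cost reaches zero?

30.5

Check each constraint at x*: labor 66/66 (tight); oven time 180/201 (slack 21); yeast 246/246 (tight).
Slack constraints have shadow price 0 (complementary slackness).
Dual feasibility on the basic columns requires 2·y_labor + 6·y_yeast = 33, 1·y_labor + 6·y_yeast = 28.5.
This yields shadow prices y_labor = 4.5, y_yeast = 4.
brioche enters the basis when its profit ≥ yᵀa₃ = 4.5·5 + 4·2 = 30.5.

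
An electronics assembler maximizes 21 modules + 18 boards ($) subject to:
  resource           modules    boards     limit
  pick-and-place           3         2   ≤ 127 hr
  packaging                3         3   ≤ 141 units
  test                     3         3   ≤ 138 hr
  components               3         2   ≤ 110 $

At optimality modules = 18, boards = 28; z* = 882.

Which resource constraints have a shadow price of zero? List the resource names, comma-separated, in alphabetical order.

pick-and-place: 110/127 (slack 17)
packaging: 138/141 (slack 3)
test: 138/138 (binding)
components: 110/110 (binding)
By complementary slackness, a constraint with positive slack has shadow price 0 → packaging, pick-and-place.

packaging, pick-and-place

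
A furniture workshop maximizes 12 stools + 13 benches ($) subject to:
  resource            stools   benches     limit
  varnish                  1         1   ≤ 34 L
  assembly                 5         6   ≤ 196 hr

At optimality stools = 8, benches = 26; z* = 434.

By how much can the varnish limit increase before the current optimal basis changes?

Binding constraints: varnish, assembly. The basis is B = [[1,1],[5,6]] with det 1.
Per unit increase in varnish, x* moves by d = (6, -5).
The basis stays optimal until benches reaches 0; allowable increase = 5.2 L.

5.2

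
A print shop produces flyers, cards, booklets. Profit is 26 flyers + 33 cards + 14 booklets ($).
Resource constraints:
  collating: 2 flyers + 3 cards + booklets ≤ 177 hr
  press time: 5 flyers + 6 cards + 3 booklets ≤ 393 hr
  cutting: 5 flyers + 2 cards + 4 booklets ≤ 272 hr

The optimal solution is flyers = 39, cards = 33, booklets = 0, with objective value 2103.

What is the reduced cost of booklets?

-1

At the optimum: collating uses 177 of 177 (binding); press time uses 393 of 393 (binding); cutting uses 261 of 272 (slack = 11).
Since cutting is not tight, its dual is 0.
Dual feasibility on the basic columns requires 2·y_collating + 5·y_press time = 26, 3·y_collating + 6·y_press time = 33.
Solving: y_collating = 3, y_press time = 4.
Reduced cost of booklets: c₃ − yᵀa₃ = 14 − (3·1 + 4·3) = 14 − 15 = -1.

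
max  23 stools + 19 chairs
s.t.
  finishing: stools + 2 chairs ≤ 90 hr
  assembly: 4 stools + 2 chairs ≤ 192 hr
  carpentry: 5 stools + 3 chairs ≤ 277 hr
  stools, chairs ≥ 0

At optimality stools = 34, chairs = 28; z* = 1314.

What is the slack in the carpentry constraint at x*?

23

carpentry used = 5·34 + 3·28 = 254; slack = 277 − 254 = 23.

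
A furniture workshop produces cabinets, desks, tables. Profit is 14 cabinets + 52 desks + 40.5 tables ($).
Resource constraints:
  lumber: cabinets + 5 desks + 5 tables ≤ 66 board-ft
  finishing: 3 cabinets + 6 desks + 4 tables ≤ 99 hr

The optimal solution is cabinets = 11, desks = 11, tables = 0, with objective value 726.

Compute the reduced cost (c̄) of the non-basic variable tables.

At the optimum: lumber uses 66 of 66 (binding); finishing uses 99 of 99 (binding).
Dual feasibility on the basic columns requires 1·y_lumber + 3·y_finishing = 14, 5·y_lumber + 6·y_finishing = 52.
This yields shadow prices y_lumber = 8, y_finishing = 2.
Reduced cost of tables: c₃ − yᵀa₃ = 40.5 − (8·5 + 2·4) = 40.5 − 48 = -7.5.

-7.5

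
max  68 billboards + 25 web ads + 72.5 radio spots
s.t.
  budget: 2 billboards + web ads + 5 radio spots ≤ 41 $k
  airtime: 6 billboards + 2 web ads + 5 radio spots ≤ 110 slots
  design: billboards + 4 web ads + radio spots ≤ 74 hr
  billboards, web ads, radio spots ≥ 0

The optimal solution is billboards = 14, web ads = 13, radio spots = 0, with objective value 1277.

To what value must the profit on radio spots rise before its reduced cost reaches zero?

Check each constraint at x*: budget 41/41 (tight); airtime 110/110 (tight); design 66/74 (slack 8).
Since design is not tight, its dual is 0.
The binding rows give the dual system: 2·y_budget + 6·y_airtime = 68 and 1·y_budget + 2·y_airtime = 25.
Solving: y_budget = 7, y_airtime = 9.
radio spots enters the basis when its profit ≥ yᵀa₃ = 7·5 + 9·5 = 80.

80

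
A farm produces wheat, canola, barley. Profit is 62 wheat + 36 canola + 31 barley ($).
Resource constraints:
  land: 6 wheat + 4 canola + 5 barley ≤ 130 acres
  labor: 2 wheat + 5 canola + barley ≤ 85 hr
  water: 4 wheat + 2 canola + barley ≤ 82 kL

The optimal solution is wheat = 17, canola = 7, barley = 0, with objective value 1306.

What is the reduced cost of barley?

Binding: land and water. Non-binding: labor (16 unused).
Since labor is not tight, its dual is 0.
The binding rows give the dual system: 6·y_land + 4·y_water = 62 and 4·y_land + 2·y_water = 36.
Solving: y_land = 5, y_water = 8.
Reduced cost of barley: c₃ − yᵀa₃ = 31 − (5·5 + 8·1) = 31 − 33 = -2.

-2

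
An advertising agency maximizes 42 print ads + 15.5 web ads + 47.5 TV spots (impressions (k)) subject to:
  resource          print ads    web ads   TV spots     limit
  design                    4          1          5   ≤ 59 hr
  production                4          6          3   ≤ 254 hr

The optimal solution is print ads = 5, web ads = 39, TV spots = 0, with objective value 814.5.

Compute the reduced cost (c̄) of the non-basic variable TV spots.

At the optimum: design uses 59 of 59 (binding); production uses 254 of 254 (binding).
From A_Bᵀ y = c: 4·y_design + 4·y_production = 42; 1·y_design + 6·y_production = 15.5.
Solving: y_design = 9.5, y_production = 1.
Reduced cost of TV spots: c₃ − yᵀa₃ = 47.5 − (9.5·5 + 1·3) = 47.5 − 50.5 = -3.

-3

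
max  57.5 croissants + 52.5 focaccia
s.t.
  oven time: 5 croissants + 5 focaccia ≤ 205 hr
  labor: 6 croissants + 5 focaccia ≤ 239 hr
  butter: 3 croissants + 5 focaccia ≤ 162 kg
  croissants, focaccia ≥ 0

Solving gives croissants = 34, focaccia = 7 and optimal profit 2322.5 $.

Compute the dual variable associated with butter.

At the optimum: oven time uses 205 of 205 (binding); labor uses 239 of 239 (binding); butter uses 137 of 162 (slack = 25).
By complementary slackness, y = 0 for the non-binding constraint.
Dual feasibility on the basic columns requires 5·y_oven time + 6·y_labor = 57.5, 5·y_oven time + 5·y_labor = 52.5.
→ y_oven time = 5.5 and y_labor = 5.
Shadow price of butter = 0.

0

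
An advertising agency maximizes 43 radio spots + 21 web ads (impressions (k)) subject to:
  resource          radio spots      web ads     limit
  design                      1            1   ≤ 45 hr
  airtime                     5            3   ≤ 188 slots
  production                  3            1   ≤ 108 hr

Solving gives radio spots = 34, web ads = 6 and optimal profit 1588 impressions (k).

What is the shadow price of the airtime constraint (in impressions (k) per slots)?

5

Binding: airtime and production. Non-binding: design (5 unused).
By complementary slackness, y = 0 for the non-binding constraint.
The binding rows give the dual system: 5·y_airtime + 3·y_production = 43 and 3·y_airtime + 1·y_production = 21.
Solving: y_airtime = 5, y_production = 6.
Shadow price of airtime = 5.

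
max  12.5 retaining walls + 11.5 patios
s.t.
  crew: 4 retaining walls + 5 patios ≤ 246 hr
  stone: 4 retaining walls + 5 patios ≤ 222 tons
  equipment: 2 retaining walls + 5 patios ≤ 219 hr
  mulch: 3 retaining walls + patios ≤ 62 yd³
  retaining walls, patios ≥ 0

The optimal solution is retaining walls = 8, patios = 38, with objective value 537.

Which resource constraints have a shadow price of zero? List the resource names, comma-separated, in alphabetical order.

crew, equipment

crew: 222/246 (slack 24)
stone: 222/222 (binding)
equipment: 206/219 (slack 13)
mulch: 62/62 (binding)
By complementary slackness, a constraint with positive slack has shadow price 0 → crew, equipment.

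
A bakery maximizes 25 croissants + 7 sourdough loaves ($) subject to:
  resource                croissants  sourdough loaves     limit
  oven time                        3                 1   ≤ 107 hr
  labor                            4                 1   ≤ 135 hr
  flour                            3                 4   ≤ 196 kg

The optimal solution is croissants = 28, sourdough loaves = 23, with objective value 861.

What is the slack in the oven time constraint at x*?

oven time used = 3·28 + 1·23 = 107; slack = 107 − 107 = 0.

0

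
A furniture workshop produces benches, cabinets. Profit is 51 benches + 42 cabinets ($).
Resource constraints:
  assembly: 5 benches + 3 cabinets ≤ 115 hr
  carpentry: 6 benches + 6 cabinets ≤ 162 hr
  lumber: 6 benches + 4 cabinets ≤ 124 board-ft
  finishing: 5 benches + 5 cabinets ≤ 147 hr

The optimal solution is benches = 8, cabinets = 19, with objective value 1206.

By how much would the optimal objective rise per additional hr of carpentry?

At the optimum: assembly uses 97 of 115 (slack = 18); carpentry uses 162 of 162 (binding); lumber uses 124 of 124 (binding); finishing uses 135 of 147 (slack = 12).
Since assembly, finishing are not tight, their duals are 0.
From A_Bᵀ y = c: 6·y_carpentry + 6·y_lumber = 51; 6·y_carpentry + 4·y_lumber = 42.
This yields shadow prices y_carpentry = 4, y_lumber = 4.5.
Shadow price of carpentry = 4.

4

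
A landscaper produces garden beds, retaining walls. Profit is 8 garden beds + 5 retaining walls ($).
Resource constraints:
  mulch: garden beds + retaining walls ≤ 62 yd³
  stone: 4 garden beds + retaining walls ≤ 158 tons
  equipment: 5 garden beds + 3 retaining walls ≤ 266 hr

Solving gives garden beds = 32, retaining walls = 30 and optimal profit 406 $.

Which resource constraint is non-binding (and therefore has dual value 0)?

mulch: 62/62 (binding)
stone: 158/158 (binding)
equipment: 250/266 (slack 16)
By complementary slackness, a constraint with positive slack has shadow price 0 → equipment.

equipment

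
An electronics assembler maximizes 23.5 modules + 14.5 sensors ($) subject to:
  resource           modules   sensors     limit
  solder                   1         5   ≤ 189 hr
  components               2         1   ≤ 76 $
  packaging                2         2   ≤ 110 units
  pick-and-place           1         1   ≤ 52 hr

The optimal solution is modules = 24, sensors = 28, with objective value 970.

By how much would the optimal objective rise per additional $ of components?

Binding: components and pick-and-place. Non-binding: solder (25 unused), packaging (6 unused).
Since solder, packaging are not tight, their duals are 0.
From A_Bᵀ y = c: 2·y_components + 1·y_pick-and-place = 23.5; 1·y_components + 1·y_pick-and-place = 14.5.
Solving: y_components = 9, y_pick-and-place = 5.5.
Shadow price of components = 9.

9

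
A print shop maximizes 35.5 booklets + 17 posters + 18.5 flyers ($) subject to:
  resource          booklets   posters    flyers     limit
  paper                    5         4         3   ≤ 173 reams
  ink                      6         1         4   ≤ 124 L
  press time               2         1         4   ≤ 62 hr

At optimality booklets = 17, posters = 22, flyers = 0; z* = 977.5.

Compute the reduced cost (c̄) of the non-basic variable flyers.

-4

At the optimum: paper uses 173 of 173 (binding); ink uses 124 of 124 (binding); press time uses 56 of 62 (slack = 6).
Since press time is not tight, its dual is 0.
From A_Bᵀ y = c: 5·y_paper + 6·y_ink = 35.5; 4·y_paper + 1·y_ink = 17.
Solving: y_paper = 3.5, y_ink = 3.
Reduced cost of flyers: c₃ − yᵀa₃ = 18.5 − (3.5·3 + 3·4) = 18.5 − 22.5 = -4.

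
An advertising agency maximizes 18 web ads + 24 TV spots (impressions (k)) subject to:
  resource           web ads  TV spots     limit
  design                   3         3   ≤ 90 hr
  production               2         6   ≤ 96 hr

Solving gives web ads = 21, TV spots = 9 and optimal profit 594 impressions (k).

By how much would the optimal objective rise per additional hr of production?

1.5

Both design and production are binding at x*.
The binding rows give the dual system: 3·y_design + 2·y_production = 18 and 3·y_design + 6·y_production = 24.
→ y_design = 5 and y_production = 1.5.
Shadow price of production = 1.5.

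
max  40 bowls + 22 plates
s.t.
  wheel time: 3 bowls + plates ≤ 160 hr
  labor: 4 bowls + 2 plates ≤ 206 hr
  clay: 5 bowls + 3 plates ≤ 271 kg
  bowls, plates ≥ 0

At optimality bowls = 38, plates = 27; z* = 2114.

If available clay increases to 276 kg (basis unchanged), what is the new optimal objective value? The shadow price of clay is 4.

Δb = 5, so new z* = 2114 + (4)·(5) = 2114 + 20 = 2134.

2134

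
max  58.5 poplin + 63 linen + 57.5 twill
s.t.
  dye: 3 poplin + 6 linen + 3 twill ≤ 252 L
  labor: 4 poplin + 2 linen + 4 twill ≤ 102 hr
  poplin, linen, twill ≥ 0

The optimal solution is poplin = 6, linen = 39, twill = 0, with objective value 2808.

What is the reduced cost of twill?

Both dye and labor are binding at x*.
Dual feasibility on the basic columns requires 3·y_dye + 4·y_labor = 58.5, 6·y_dye + 2·y_labor = 63.
This yields shadow prices y_dye = 7.5, y_labor = 9.
Reduced cost of twill: c₃ − yᵀa₃ = 57.5 − (7.5·3 + 9·4) = 57.5 − 58.5 = -1.

-1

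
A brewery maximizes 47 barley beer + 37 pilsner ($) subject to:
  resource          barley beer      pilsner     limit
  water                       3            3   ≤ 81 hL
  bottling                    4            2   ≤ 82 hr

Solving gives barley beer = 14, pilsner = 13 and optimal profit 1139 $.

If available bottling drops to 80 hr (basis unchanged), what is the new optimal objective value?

1129

Check each constraint at x*: water 81/81 (tight); bottling 82/82 (tight).
From A_Bᵀ y = c: 3·y_water + 4·y_bottling = 47; 3·y_water + 2·y_bottling = 37.
→ y_water = 9 and y_bottling = 5.
Δz = y_bottling·Δb = 5 × (-2) = -10, so new z* = 1139 − 10 = 1129.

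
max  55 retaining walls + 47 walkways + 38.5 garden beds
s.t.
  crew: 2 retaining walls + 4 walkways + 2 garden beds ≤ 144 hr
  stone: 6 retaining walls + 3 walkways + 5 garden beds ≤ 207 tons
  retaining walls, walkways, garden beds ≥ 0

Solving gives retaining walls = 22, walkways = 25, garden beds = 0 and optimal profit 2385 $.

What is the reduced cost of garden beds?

-9.5

At the optimum: crew uses 144 of 144 (binding); stone uses 207 of 207 (binding).
Dual feasibility on the basic columns requires 2·y_crew + 6·y_stone = 55, 4·y_crew + 3·y_stone = 47.
This yields shadow prices y_crew = 6.5, y_stone = 7.
Reduced cost of garden beds: c₃ − yᵀa₃ = 38.5 − (6.5·2 + 7·5) = 38.5 − 48 = -9.5.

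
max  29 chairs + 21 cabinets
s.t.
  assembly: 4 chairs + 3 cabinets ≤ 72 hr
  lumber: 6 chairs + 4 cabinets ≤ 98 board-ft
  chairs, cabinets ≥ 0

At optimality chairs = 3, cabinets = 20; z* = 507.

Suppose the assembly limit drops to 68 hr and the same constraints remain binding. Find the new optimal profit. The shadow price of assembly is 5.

Δb = -4, so new z* = 507 + (5)·(-4) = 507 − 20 = 487.

487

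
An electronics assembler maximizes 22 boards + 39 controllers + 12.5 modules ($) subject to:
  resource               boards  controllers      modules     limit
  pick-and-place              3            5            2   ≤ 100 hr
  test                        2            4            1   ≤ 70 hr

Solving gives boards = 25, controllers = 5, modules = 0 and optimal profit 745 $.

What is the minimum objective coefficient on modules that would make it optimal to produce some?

13.5

At the optimum: pick-and-place uses 100 of 100 (binding); test uses 70 of 70 (binding).
From A_Bᵀ y = c: 3·y_pick-and-place + 2·y_test = 22; 5·y_pick-and-place + 4·y_test = 39.
Solving: y_pick-and-place = 5, y_test = 3.5.
modules enters the basis when its profit ≥ yᵀa₃ = 5·2 + 3.5·1 = 13.5.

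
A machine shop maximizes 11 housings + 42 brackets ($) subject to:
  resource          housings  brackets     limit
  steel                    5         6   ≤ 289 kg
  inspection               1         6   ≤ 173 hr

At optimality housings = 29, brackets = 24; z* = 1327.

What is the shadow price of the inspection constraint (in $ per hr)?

Check each constraint at x*: steel 289/289 (tight); inspection 173/173 (tight).
Dual feasibility on the basic columns requires 5·y_steel + 1·y_inspection = 11, 6·y_steel + 6·y_inspection = 42.
→ y_steel = 1 and y_inspection = 6.
Shadow price of inspection = 6.

6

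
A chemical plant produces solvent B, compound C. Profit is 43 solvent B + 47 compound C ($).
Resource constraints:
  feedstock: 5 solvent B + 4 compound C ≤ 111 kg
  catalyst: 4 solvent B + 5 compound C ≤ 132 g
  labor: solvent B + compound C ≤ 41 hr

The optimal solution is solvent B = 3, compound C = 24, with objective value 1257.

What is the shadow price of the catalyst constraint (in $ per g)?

7

At the optimum: feedstock uses 111 of 111 (binding); catalyst uses 132 of 132 (binding); labor uses 27 of 41 (slack = 14).
By complementary slackness, y = 0 for the non-binding constraint.
The binding rows give the dual system: 5·y_feedstock + 4·y_catalyst = 43 and 4·y_feedstock + 5·y_catalyst = 47.
Solving: y_feedstock = 3, y_catalyst = 7.
Shadow price of catalyst = 7.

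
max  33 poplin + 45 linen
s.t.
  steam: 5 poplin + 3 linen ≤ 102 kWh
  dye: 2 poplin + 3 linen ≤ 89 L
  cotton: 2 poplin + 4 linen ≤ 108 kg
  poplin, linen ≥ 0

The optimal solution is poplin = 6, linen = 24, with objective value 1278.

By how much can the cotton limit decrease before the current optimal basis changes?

67.2

Binding constraints: steam, cotton. The basis is B = [[5,3],[2,4]] with det 14.
Per unit decrease in cotton, x* moves by d = (0.2143, -0.3571).
The basis stays optimal until linen reaches 0; allowable decrease = 67.2 kg.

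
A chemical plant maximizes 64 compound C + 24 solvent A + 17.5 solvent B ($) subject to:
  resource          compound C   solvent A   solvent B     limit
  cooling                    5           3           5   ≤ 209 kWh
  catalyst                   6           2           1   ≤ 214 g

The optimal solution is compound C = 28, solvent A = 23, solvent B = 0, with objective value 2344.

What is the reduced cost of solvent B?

Both cooling and catalyst are binding at x*.
From A_Bᵀ y = c: 5·y_cooling + 6·y_catalyst = 64; 3·y_cooling + 2·y_catalyst = 24.
→ y_cooling = 2 and y_catalyst = 9.
Reduced cost of solvent B: c₃ − yᵀa₃ = 17.5 − (2·5 + 9·1) = 17.5 − 19 = -1.5.

-1.5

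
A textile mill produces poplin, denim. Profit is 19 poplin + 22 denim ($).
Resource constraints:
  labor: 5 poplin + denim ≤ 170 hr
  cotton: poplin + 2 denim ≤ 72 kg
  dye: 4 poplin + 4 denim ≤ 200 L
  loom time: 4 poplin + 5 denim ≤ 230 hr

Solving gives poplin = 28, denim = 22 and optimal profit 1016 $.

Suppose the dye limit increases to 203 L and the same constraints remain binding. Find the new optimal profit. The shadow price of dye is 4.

Δb = 3, so new z* = 1016 + (4)·(3) = 1016 + 12 = 1028.

1028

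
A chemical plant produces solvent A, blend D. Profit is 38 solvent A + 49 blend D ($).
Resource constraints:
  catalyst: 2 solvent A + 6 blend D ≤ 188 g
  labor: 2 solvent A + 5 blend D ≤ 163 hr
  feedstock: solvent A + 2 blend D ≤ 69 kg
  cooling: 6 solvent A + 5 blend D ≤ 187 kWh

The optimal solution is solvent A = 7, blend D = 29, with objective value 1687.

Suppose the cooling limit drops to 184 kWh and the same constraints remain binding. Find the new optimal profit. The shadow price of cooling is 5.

Δb = -3, so new z* = 1687 + (5)·(-3) = 1687 − 15 = 1672.

1672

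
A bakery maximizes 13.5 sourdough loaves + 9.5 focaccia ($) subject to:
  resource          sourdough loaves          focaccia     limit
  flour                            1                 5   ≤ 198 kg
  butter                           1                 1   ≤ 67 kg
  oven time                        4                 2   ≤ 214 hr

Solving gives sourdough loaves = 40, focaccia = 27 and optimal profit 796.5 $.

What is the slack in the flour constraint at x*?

flour used = 1·40 + 5·27 = 175; slack = 198 − 175 = 23.

23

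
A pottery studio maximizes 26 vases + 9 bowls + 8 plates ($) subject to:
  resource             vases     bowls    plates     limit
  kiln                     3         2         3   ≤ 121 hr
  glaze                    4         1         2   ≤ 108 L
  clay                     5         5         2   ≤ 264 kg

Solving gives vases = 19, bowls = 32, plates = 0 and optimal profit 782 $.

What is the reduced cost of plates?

-8

At the optimum: kiln uses 121 of 121 (binding); glaze uses 108 of 108 (binding); clay uses 255 of 264 (slack = 9).
By complementary slackness, y = 0 for the non-binding constraint.
The binding rows give the dual system: 3·y_kiln + 4·y_glaze = 26 and 2·y_kiln + 1·y_glaze = 9.
→ y_kiln = 2 and y_glaze = 5.
Reduced cost of plates: c₃ − yᵀa₃ = 8 − (2·3 + 5·2) = 8 − 16 = -8.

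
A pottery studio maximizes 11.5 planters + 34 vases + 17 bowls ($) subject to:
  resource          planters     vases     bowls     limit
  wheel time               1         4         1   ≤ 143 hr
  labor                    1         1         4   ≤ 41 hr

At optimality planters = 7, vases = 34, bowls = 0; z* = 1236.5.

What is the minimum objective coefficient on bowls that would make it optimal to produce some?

23.5

At the optimum: wheel time uses 143 of 143 (binding); labor uses 41 of 41 (binding).
Dual feasibility on the basic columns requires 1·y_wheel time + 1·y_labor = 11.5, 4·y_wheel time + 1·y_labor = 34.
Solving: y_wheel time = 7.5, y_labor = 4.
bowls enters the basis when its profit ≥ yᵀa₃ = 7.5·1 + 4·4 = 23.5.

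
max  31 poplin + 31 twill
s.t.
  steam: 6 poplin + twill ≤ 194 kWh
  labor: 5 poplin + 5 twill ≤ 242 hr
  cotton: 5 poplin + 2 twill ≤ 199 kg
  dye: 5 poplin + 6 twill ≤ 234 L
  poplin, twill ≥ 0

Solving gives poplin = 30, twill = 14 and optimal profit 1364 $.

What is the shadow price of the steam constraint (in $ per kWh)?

1

At the optimum: steam uses 194 of 194 (binding); labor uses 220 of 242 (slack = 22); cotton uses 178 of 199 (slack = 21); dye uses 234 of 234 (binding).
Slack constraints have shadow price 0 (complementary slackness).
The binding rows give the dual system: 6·y_steam + 5·y_dye = 31 and 1·y_steam + 6·y_dye = 31.
Solving: y_steam = 1, y_dye = 5.
Shadow price of steam = 1.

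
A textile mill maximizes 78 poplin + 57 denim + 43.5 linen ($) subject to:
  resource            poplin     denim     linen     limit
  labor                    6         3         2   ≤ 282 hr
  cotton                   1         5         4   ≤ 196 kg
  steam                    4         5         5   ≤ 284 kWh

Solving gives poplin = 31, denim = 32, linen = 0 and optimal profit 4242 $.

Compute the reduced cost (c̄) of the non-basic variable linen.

Check each constraint at x*: labor 282/282 (tight); cotton 191/196 (slack 5); steam 284/284 (tight).
By complementary slackness, y = 0 for the non-binding constraint.
The binding rows give the dual system: 6·y_labor + 4·y_steam = 78 and 3·y_labor + 5·y_steam = 57.
This yields shadow prices y_labor = 9, y_steam = 6.
Reduced cost of linen: c₃ − yᵀa₃ = 43.5 − (9·2 + 6·5) = 43.5 − 48 = -4.5.

-4.5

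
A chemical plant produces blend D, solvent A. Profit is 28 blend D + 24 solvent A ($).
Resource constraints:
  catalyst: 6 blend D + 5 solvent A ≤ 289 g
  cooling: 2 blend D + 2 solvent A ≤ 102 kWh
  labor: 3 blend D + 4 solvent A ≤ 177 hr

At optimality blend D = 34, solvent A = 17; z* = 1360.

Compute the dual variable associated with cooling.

2

At the optimum: catalyst uses 289 of 289 (binding); cooling uses 102 of 102 (binding); labor uses 170 of 177 (slack = 7).
Slack constraints have shadow price 0 (complementary slackness).
From A_Bᵀ y = c: 6·y_catalyst + 2·y_cooling = 28; 5·y_catalyst + 2·y_cooling = 24.
This yields shadow prices y_catalyst = 4, y_cooling = 2.
Shadow price of cooling = 2.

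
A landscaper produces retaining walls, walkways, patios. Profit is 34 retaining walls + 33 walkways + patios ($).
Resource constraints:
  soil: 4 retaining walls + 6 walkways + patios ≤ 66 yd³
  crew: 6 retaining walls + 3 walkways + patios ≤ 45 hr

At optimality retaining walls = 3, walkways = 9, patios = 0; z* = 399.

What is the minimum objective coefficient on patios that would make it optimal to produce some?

At the optimum: soil uses 66 of 66 (binding); crew uses 45 of 45 (binding).
From A_Bᵀ y = c: 4·y_soil + 6·y_crew = 34; 6·y_soil + 3·y_crew = 33.
Solving: y_soil = 4, y_crew = 3.
patios enters the basis when its profit ≥ yᵀa₃ = 4·1 + 3·1 = 7.

7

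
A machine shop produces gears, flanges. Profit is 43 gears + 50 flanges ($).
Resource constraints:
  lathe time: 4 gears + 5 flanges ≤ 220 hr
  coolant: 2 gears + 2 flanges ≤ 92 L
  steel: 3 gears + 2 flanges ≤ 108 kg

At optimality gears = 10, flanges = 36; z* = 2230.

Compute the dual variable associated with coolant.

At the optimum: lathe time uses 220 of 220 (binding); coolant uses 92 of 92 (binding); steel uses 102 of 108 (slack = 6).
Since steel is not tight, its dual is 0.
The binding rows give the dual system: 4·y_lathe time + 2·y_coolant = 43 and 5·y_lathe time + 2·y_coolant = 50.
This yields shadow prices y_lathe time = 7, y_coolant = 7.5.
Shadow price of coolant = 7.5.

7.5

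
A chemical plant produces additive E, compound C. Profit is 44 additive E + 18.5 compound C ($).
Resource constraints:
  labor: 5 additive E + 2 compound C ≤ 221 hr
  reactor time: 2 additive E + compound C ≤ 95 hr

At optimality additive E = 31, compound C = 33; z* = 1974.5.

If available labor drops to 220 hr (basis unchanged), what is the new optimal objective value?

Both labor and reactor time are binding at x*.
Dual feasibility on the basic columns requires 5·y_labor + 2·y_reactor time = 44, 2·y_labor + 1·y_reactor time = 18.5.
This yields shadow prices y_labor = 7, y_reactor time = 4.5.
Δz = y_labor·Δb = 7 × (-1) = -7, so new z* = 1974.5 − 7 = 1967.5.

1967.5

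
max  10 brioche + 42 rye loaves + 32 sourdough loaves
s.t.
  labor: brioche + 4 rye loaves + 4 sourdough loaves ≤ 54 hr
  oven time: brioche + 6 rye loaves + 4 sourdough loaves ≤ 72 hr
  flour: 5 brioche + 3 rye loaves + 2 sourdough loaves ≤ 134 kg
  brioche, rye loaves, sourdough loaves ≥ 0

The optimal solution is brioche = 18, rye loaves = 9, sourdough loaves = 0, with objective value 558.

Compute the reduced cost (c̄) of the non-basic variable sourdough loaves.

-8

Binding: labor and oven time. Non-binding: flour (17 unused).
Since flour is not tight, its dual is 0.
Dual feasibility on the basic columns requires 1·y_labor + 1·y_oven time = 10, 4·y_labor + 6·y_oven time = 42.
→ y_labor = 9 and y_oven time = 1.
Reduced cost of sourdough loaves: c₃ − yᵀa₃ = 32 − (9·4 + 1·4) = 32 − 40 = -8.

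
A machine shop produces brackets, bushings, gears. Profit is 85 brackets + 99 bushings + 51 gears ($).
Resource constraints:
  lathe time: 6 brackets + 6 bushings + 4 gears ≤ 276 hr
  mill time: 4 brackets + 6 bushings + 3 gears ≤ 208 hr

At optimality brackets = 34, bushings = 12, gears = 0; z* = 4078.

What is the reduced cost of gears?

-8

Both lathe time and mill time are binding at x*.
Dual feasibility on the basic columns requires 6·y_lathe time + 4·y_mill time = 85, 6·y_lathe time + 6·y_mill time = 99.
Solving: y_lathe time = 9.5, y_mill time = 7.
Reduced cost of gears: c₃ − yᵀa₃ = 51 − (9.5·4 + 7·3) = 51 − 59 = -8.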